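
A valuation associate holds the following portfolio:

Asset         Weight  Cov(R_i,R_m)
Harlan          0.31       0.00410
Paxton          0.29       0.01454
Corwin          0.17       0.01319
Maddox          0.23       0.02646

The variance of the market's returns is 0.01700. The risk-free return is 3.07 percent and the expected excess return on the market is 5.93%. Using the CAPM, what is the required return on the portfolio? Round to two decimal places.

β_Harlan = 0.00410 / 0.01700 = 0.2412
β_Paxton = 0.01454 / 0.01700 = 0.8553
β_Corwin = 0.01319 / 0.01700 = 0.7759
β_Maddox = 0.02646 / 0.01700 = 1.5565
β_P = Σ w_i β_i = 0.31×0.2412 + 0.29×0.8553 + 0.17×0.7759 + 0.23×1.5565 = 0.8127
E(R_P) = R_f + β_P × MRP = 3.07% + 0.8127 × 5.93% = 7.89%

7.89%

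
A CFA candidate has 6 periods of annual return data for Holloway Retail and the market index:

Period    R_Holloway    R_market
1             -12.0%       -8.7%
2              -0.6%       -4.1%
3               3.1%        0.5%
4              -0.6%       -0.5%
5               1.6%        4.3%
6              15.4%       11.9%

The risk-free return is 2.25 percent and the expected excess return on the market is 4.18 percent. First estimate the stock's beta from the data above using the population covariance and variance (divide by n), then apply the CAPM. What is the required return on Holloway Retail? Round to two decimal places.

Mean R_i = (-12.0 − 0.6 + 3.1 − 0.6 + 1.6 + 15.4) / 6 = 1.1500%
Mean R_m = (-8.7 − 4.1 + 0.5 − 0.5 + 4.3 + 11.9) / 6 = 0.5667%
Σ(R_i − R̄_i)(R_m − R̄_m) = 294.9400  ⇒  Cov = 294.9400 / 6 = 49.1567
Σ(R_m − R̄_m)² = 251.1733  ⇒  Var(R_m) = 251.1733 / 6 = 41.8622
β = Cov / Var(R_m) = 49.1567 / 41.8622 = 1.1743
E(R) = R_f + β × MRP = 2.25% + 1.1743 × 4.18% = 7.16%

7.16%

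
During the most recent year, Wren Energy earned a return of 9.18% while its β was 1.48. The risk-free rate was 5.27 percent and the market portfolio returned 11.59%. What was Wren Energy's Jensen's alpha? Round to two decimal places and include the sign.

Market excess return = 11.59% − 5.27% = 6.32%
CAPM benchmark = R_f + β(R_m − R_f) = 5.27% + 1.48 × 6.32% = 14.6236%
α = actual − benchmark = 9.18% − 14.6236% = -5.44%

-5.44%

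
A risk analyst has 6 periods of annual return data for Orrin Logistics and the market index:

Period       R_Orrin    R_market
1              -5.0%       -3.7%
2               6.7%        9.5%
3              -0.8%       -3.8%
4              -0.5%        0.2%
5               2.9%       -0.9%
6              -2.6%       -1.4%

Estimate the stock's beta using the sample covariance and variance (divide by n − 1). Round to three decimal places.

0.711

Mean R_i = (-5.0 + 6.7 − 0.8 − 0.5 + 2.9 − 2.6) / 6 = 0.1167%
Mean R_m = (-3.7 + 9.5 − 3.8 + 0.2 − 0.9 − 1.4) / 6 = -0.0167%
Σ(R_i − R̄_i)(R_m − R̄_m) = 86.1317  ⇒  Cov = 86.1317 / 5 = 17.2263
Σ(R_m − R̄_m)² = 121.1883  ⇒  Var(R_m) = 121.1883 / 5 = 24.2377
β = Cov / Var(R_m) = 17.2263 / 24.2377 = 0.7107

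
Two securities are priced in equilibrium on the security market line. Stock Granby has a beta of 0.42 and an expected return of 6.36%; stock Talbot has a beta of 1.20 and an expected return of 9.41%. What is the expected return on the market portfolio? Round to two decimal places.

Both satisfy E(R) = R_f + β·MRP, so the slope of the SML is
MRP = (9.41% − 6.36%) / (1.20 − 0.42) = 3.05% / 0.78 = 3.9103%
R_f = E(R_Granby) − β_Granby·MRP = 6.36% − 0.42 × 3.9103% = 4.7177%
E(R_m) = R_f + MRP = 4.7177% + 3.9103% = 8.63%

8.63%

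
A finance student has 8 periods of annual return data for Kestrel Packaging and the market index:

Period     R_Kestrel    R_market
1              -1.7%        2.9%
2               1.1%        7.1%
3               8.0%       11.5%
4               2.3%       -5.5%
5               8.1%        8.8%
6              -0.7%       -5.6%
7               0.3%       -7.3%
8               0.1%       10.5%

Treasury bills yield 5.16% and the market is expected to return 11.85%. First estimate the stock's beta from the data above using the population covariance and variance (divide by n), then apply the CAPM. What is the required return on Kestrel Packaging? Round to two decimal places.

6.83%

Mean R_i = (-1.7 + 1.1 + 8.0 + 2.3 + 8.1 − 0.7 + 0.3 + 0.1) / 8 = 2.1875%
Mean R_m = (2.9 + 7.1 + 11.5 − 5.5 + 8.8 − 5.6 − 7.3 + 10.5) / 8 = 2.8000%
Σ(R_i − R̄_i)(R_m − R̄_m) = 107.2900  ⇒  Cov = 107.2900 / 8 = 13.4113
Σ(R_m − R̄_m)² = 430.9400  ⇒  Var(R_m) = 430.9400 / 8 = 53.8675
β = Cov / Var(R_m) = 13.4113 / 53.8675 = 0.2490
MRP = 11.85% − 5.16% = 6.69%
E(R) = R_f + β × MRP = 5.16% + 0.2490 × 6.69% = 6.83%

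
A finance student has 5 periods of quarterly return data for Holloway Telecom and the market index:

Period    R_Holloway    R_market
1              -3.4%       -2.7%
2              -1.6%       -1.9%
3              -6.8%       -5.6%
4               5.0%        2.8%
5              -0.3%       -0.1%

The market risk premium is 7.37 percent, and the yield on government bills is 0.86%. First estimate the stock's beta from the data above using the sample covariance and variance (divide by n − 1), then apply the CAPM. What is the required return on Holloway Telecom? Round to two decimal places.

11.04%

Mean R_i = (-3.4 − 1.6 − 6.8 + 5.0 − 0.3) / 5 = -1.4200%
Mean R_m = (-2.7 − 1.9 − 5.6 + 2.8 − 0.1) / 5 = -1.5000%
Σ(R_i − R̄_i)(R_m − R̄_m) = 53.6800  ⇒  Cov = 53.6800 / 4 = 13.4200
Σ(R_m − R̄_m)² = 38.8600  ⇒  Var(R_m) = 38.8600 / 4 = 9.7150
β = Cov / Var(R_m) = 13.4200 / 9.7150 = 1.3814
E(R) = R_f + β × MRP = 0.86% + 1.3814 × 7.37% = 11.04%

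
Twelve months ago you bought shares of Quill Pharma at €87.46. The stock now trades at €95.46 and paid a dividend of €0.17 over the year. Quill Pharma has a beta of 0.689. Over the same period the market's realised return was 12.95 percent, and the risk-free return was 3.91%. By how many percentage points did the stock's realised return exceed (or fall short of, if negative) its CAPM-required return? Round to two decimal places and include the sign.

-0.80%

Realised HPR = (P1 + D1 − P0) / P0 = (95.46 + 0.17 − 87.46) / 87.46 = 8.17 / 87.46 = 9.3414%
MRP = 12.95% − 3.91% = 9.04%
CAPM required = R_f + β·MRP = 3.91% + 0.689 × 9.04% = 10.13856%
α = realised − required = 9.3414% − 10.13856% = -0.80%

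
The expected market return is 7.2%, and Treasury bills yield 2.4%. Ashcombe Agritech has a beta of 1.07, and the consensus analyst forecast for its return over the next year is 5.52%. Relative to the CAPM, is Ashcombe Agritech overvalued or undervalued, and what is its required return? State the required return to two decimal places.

Overvalued; required return 7.54%

MRP = 7.2% − 2.4% = 4.80%
Required return = R_f + β·MRP = 2.4% + 1.07 × 4.8% = 7.54%
Forecast 5.52% < required 7.54% → the stock plots below the SML → overvalued.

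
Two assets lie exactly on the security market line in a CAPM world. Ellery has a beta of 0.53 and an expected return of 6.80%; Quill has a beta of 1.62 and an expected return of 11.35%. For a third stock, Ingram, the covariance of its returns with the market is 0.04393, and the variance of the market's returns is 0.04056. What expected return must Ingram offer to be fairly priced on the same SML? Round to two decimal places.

MRP = (11.35% − 6.80%) / (1.62 − 0.53) = 4.1743%
R_f = 6.80% − 0.53 × 4.1743% = 4.5876%
β_Ingram = Cov / Var(R_m) = 0.04393 / 0.04056 = 1.0831
E(R_Ingram) = R_f + β × MRP = 4.5876% + 1.0831 × 4.1743% = 9.11%

9.11%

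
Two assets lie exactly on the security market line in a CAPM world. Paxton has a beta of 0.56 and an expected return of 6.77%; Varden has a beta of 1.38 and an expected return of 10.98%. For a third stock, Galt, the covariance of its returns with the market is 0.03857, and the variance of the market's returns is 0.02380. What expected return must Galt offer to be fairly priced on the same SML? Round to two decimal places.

MRP = (10.98% − 6.77%) / (1.38 − 0.56) = 5.1341%
R_f = 6.77% − 0.56 × 5.1341% = 3.8949%
β_Galt = Cov / Var(R_m) = 0.03857 / 0.02380 = 1.6206
E(R_Galt) = R_f + β × MRP = 3.8949% + 1.6206 × 5.1341% = 12.22%

12.22%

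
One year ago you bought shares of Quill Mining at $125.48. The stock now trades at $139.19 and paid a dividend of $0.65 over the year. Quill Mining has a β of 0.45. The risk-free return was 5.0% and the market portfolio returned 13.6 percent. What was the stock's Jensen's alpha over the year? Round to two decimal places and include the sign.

Realised HPR = (P1 + D1 − P0) / P0 = (139.19 + 0.65 − 125.48) / 125.48 = 14.36 / 125.48 = 11.4441%
MRP = 13.6% − 5.0% = 8.60%
CAPM required = R_f + β·MRP = 5.0% + 0.45 × 8.6% = 8.8700%
α = realised − required = 11.4441% − 8.8700% = +2.57%

+2.57%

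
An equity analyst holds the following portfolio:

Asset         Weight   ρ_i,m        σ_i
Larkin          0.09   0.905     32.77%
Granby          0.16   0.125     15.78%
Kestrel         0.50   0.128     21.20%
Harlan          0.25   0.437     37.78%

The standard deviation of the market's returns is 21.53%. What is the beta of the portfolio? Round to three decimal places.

0.393

β_Larkin = 0.905 × 32.77% / 21.53% = 1.3775
β_Granby = 0.125 × 15.78% / 21.53% = 0.0916
β_Kestrel = 0.128 × 21.20% / 21.53% = 0.1260
β_Harlan = 0.437 × 37.78% / 21.53% = 0.7668
β_P = Σ w_i β_i = 0.09×1.3775 + 0.16×0.0916 + 0.50×0.1260 + 0.25×0.7668 = 0.3933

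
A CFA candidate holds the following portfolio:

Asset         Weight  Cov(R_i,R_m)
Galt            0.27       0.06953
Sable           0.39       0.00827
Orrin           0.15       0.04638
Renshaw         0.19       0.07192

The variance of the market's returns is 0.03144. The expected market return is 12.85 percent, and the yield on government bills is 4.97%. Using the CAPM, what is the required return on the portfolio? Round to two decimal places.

15.65%

β_Galt = 0.06953 / 0.03144 = 2.2115
β_Sable = 0.00827 / 0.03144 = 0.2630
β_Orrin = 0.04638 / 0.03144 = 1.4752
β_Renshaw = 0.07192 / 0.03144 = 2.2875
β_P = Σ w_i β_i = 0.27×2.2115 + 0.39×0.2630 + 0.15×1.4752 + 0.19×2.2875 = 1.3556
MRP = 12.85% − 4.97% = 7.88%
E(R_P) = R_f + β_P × MRP = 4.97% + 1.3556 × 7.88% = 15.65%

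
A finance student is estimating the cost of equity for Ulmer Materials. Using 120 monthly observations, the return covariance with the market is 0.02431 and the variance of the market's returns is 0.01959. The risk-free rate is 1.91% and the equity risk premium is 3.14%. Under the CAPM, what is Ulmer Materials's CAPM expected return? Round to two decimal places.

β = Cov(R_i, R_m) / Var(R_m) = 0.02431 / 0.01959 = 1.2409
E(R) = R_f + β × MRP = 1.91% + 1.2409 × 3.14% = 5.81%

5.81%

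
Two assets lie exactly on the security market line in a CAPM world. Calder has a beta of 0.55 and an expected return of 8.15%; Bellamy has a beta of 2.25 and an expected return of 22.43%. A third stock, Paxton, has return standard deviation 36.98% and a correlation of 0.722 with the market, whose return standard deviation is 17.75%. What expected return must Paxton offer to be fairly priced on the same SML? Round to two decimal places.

16.17%

MRP = (22.43% − 8.15%) / (2.25 − 0.55) = 8.4000%
R_f = 8.15% − 0.55 × 8.4000% = 3.5300%
β_Paxton = ρ·σ_i/σ_m = 0.722 × 36.98 / 17.75 = 1.5042
E(R_Paxton) = R_f + β × MRP = 3.5300% + 1.5042 × 8.4000% = 16.17%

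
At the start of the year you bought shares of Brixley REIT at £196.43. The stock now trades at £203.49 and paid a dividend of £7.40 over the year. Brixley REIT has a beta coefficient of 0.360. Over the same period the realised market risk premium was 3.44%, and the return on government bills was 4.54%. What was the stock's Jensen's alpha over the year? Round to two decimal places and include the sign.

Realised HPR = (P1 + D1 − P0) / P0 = (203.49 + 7.40 − 196.43) / 196.43 = 14.46 / 196.43 = 7.3614%
CAPM required = R_f + β·MRP = 4.54% + 0.360 × 3.44% = 5.77840%
α = realised − required = 7.3614% − 5.77840% = +1.58%

+1.58%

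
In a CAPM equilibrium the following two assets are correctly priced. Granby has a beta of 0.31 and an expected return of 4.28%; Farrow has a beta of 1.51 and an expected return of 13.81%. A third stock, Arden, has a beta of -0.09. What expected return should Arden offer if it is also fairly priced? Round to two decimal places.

1.10%

MRP (SML slope) = (13.81% − 4.28%) / (1.51 − 0.31) = 9.53% / 1.20 = 7.9417%
R_f (intercept) = 4.28% − 0.31 × 7.9417% = 1.8181%
E(R_Arden) = R_f + β × MRP = 1.8181% + -0.09 × 7.9417% = 1.10%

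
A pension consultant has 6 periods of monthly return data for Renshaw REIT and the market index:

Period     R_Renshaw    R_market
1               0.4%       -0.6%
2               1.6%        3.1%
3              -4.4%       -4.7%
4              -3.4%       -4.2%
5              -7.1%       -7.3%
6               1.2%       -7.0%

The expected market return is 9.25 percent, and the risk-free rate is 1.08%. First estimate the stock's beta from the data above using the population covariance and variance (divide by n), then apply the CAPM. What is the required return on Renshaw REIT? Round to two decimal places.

5.41%

Mean R_i = (0.4 + 1.6 − 4.4 − 3.4 − 7.1 + 1.2) / 6 = -1.9500%
Mean R_m = (-0.6 + 3.1 − 4.7 − 4.2 − 7.3 − 7.0) / 6 = -3.4500%
Σ(R_i − R̄_i)(R_m − R̄_m) = 42.7450  ⇒  Cov = 42.7450 / 6 = 7.1242
Σ(R_m − R̄_m)² = 80.5750  ⇒  Var(R_m) = 80.5750 / 6 = 13.4292
β = Cov / Var(R_m) = 7.1242 / 13.4292 = 0.5305
MRP = 9.25% − 1.08% = 8.17%
E(R) = R_f + β × MRP = 1.08% + 0.5305 × 8.17% = 5.41%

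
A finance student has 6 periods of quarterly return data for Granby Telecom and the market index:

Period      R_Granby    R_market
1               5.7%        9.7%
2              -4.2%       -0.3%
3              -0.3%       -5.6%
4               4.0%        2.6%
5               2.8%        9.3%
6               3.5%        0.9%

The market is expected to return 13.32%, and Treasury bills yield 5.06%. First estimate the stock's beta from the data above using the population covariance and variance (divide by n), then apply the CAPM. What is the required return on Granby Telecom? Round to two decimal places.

8.20%

Mean R_i = (5.7 − 4.2 − 0.3 + 4.0 + 2.8 + 3.5) / 6 = 1.9167%
Mean R_m = (9.7 − 0.3 − 5.6 + 2.6 + 9.3 + 0.9) / 6 = 2.7667%
Σ(R_i − R̄_i)(R_m − R̄_m) = 66.0033  ⇒  Cov = 66.0033 / 6 = 11.0006
Σ(R_m − R̄_m)² = 173.6733  ⇒  Var(R_m) = 173.6733 / 6 = 28.9456
β = Cov / Var(R_m) = 11.0006 / 28.9456 = 0.3800
MRP = 13.32% − 5.06% = 8.26%
E(R) = R_f + β × MRP = 5.06% + 0.3800 × 8.26% = 8.20%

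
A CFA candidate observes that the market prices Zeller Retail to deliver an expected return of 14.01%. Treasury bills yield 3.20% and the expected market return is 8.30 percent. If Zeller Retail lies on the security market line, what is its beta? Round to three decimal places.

2.120

MRP = 8.30% − 3.20% = 5.10%
β = (E(R) − R_f) / MRP = (14.01% − 3.20%) / 5.10% = 10.81% / 5.10% = 2.120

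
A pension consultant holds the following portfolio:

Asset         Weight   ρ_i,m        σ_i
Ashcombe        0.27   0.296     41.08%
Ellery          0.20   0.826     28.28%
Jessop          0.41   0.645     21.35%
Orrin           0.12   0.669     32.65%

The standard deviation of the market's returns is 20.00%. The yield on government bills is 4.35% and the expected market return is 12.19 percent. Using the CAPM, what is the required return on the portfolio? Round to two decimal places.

β_Ashcombe = 0.296 × 41.08% / 20.00% = 0.6080
β_Ellery = 0.826 × 28.28% / 20.00% = 1.1680
β_Jessop = 0.645 × 21.35% / 20.00% = 0.6885
β_Orrin = 0.669 × 32.65% / 20.00% = 1.0921
β_P = Σ w_i β_i = 0.27×0.6080 + 0.20×1.1680 + 0.41×0.6885 + 0.12×1.0921 = 0.8111
MRP = 12.19% − 4.35% = 7.84%
E(R_P) = R_f + β_P × MRP = 4.35% + 0.8111 × 7.84% = 10.71%

10.71%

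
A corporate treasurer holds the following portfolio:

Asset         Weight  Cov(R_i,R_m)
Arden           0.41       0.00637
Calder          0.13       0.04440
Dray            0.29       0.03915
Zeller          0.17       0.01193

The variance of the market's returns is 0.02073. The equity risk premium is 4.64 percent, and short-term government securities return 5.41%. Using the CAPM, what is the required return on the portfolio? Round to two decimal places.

β_Arden = 0.00637 / 0.02073 = 0.3073
β_Calder = 0.04440 / 0.02073 = 2.1418
β_Dray = 0.03915 / 0.02073 = 1.8886
β_Zeller = 0.01193 / 0.02073 = 0.5755
β_P = Σ w_i β_i = 0.41×0.3073 + 0.13×2.1418 + 0.29×1.8886 + 0.17×0.5755 = 1.0500
E(R_P) = R_f + β_P × MRP = 5.41% + 1.0500 × 4.64% = 10.28%

10.28%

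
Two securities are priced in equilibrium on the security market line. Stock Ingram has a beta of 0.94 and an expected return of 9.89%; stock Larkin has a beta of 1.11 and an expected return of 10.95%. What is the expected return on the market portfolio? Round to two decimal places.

10.26%

Both satisfy E(R) = R_f + β·MRP, so the slope of the SML is
MRP = (10.95% − 9.89%) / (1.11 − 0.94) = 1.06% / 0.17 = 6.2353%
R_f = E(R_Ingram) − β_Ingram·MRP = 9.89% − 0.94 × 6.2353% = 4.0288%
E(R_m) = R_f + MRP = 4.0288% + 6.2353% = 10.26%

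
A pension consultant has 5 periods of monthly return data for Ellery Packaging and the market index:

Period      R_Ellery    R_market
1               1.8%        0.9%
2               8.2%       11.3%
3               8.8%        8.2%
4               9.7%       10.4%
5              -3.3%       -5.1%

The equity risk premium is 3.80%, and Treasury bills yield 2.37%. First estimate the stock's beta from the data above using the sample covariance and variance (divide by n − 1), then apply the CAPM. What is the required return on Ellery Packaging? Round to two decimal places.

Mean R_i = (1.8 + 8.2 + 8.8 + 9.7 − 3.3) / 5 = 5.0400%
Mean R_m = (0.9 + 11.3 + 8.2 + 10.4 − 5.1) / 5 = 5.1400%
Σ(R_i − R̄_i)(R_m − R̄_m) = 154.6220  ⇒  Cov = 154.6220 / 4 = 38.6555
Σ(R_m − R̄_m)² = 197.8120  ⇒  Var(R_m) = 197.8120 / 4 = 49.4530
β = Cov / Var(R_m) = 38.6555 / 49.4530 = 0.7817
E(R) = R_f + β × MRP = 2.37% + 0.7817 × 3.80% = 5.34%

5.34%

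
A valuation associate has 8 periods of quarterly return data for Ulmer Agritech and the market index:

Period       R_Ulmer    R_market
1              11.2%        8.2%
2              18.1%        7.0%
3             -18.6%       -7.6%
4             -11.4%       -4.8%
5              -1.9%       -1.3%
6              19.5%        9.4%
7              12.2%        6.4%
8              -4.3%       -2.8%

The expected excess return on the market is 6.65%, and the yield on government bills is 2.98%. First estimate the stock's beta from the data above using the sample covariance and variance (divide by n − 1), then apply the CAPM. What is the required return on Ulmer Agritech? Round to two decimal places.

16.85%

Mean R_i = (11.2 + 18.1 − 18.6 − 11.4 − 1.9 + 19.5 + 12.2 − 4.3) / 8 = 3.1000%
Mean R_m = (8.2 + 7.0 − 7.6 − 4.8 − 1.3 + 9.4 + 6.4 − 2.8) / 8 = 1.8125%
Σ(R_i − R̄_i)(R_m − R̄_m) = 645.5600  ⇒  Cov = 645.5600 / 7 = 92.2229
Σ(R_m − R̄_m)² = 309.6088  ⇒  Var(R_m) = 309.6088 / 7 = 44.2298
β = Cov / Var(R_m) = 92.2229 / 44.2298 = 2.0851
E(R) = R_f + β × MRP = 2.98% + 2.0851 × 6.65% = 16.85%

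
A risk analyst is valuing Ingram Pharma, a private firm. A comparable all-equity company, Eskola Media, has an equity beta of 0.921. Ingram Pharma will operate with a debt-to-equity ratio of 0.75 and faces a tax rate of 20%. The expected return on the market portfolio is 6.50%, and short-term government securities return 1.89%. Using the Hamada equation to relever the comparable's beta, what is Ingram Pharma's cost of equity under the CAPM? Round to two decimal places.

8.68%

β_L = β_U × [1 + (1 − t)(D/E)] = 0.921 × [1 + (1 − 0.20) × 0.75]
    = 0.921 × [1 + 0.80 × 0.75] = 0.921 × 1.6000 = 1.4736
MRP = 6.50% − 1.89% = 4.61%
E(R) = R_f + β_L × MRP = 1.89% + 1.4736 × 4.61% = 8.68%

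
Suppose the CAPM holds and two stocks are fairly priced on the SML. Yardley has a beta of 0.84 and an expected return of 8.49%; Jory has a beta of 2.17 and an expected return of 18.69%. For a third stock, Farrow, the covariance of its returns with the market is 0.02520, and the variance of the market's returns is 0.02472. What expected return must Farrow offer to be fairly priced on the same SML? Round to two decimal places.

MRP = (18.69% − 8.49%) / (2.17 − 0.84) = 7.6692%
R_f = 8.49% − 0.84 × 7.6692% = 2.0479%
β_Farrow = Cov / Var(R_m) = 0.02520 / 0.02472 = 1.0194
E(R_Farrow) = R_f + β × MRP = 2.0479% + 1.0194 × 7.6692% = 9.87%

9.87%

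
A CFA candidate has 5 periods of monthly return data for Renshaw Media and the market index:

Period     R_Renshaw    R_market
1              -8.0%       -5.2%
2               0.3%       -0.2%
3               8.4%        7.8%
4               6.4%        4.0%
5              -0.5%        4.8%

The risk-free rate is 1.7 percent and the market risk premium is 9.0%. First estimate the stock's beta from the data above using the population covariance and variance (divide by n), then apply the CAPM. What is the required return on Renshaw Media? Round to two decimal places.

11.90%

Mean R_i = (-8.0 + 0.3 + 8.4 + 6.4 − 0.5) / 5 = 1.3200%
Mean R_m = (-5.2 − 0.2 + 7.8 + 4.0 + 4.8) / 5 = 2.2400%
Σ(R_i − R̄_i)(R_m − R̄_m) = 115.4760  ⇒  Cov = 115.4760 / 5 = 23.0952
Σ(R_m − R̄_m)² = 101.8720  ⇒  Var(R_m) = 101.8720 / 5 = 20.3744
β = Cov / Var(R_m) = 23.0952 / 20.3744 = 1.1335
E(R) = R_f + β × MRP = 1.7% + 1.1335 × 9.0% = 11.90%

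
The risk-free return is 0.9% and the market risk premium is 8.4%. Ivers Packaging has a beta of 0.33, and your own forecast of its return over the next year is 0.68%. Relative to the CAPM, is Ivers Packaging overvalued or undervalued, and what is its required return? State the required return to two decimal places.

Overvalued; required return 3.67%

Required return = R_f + β·MRP = 0.9% + 0.33 × 8.4% = 3.67%
Forecast 0.68% < required 3.67% → the stock plots below the SML → overvalued.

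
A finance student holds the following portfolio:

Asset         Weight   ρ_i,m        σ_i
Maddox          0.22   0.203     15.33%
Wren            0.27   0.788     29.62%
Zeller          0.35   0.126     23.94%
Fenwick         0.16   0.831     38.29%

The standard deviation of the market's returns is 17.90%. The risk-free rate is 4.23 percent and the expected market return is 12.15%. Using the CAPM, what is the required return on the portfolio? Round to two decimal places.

β_Maddox = 0.203 × 15.33% / 17.90% = 0.1739
β_Wren = 0.788 × 29.62% / 17.90% = 1.3039
β_Zeller = 0.126 × 23.94% / 17.90% = 0.1685
β_Fenwick = 0.831 × 38.29% / 17.90% = 1.7776
β_P = Σ w_i β_i = 0.22×0.1739 + 0.27×1.3039 + 0.35×0.1685 + 0.16×1.7776 = 0.7337
MRP = 12.15% − 4.23% = 7.92%
E(R_P) = R_f + β_P × MRP = 4.23% + 0.7337 × 7.92% = 10.04%

10.04%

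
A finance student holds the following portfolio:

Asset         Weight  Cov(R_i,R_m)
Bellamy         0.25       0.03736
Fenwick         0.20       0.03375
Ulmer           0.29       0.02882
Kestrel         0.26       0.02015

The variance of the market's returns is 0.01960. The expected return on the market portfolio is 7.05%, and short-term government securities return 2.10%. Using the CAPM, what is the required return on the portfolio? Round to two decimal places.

β_Bellamy = 0.03736 / 0.01960 = 1.9061
β_Fenwick = 0.03375 / 0.01960 = 1.7219
β_Ulmer = 0.02882 / 0.01960 = 1.4704
β_Kestrel = 0.02015 / 0.01960 = 1.0281
β_P = Σ w_i β_i = 0.25×1.9061 + 0.20×1.7219 + 0.29×1.4704 + 0.26×1.0281 = 1.5146
MRP = 7.05% − 2.10% = 4.95%
E(R_P) = R_f + β_P × MRP = 2.10% + 1.5146 × 4.95% = 9.60%

9.60%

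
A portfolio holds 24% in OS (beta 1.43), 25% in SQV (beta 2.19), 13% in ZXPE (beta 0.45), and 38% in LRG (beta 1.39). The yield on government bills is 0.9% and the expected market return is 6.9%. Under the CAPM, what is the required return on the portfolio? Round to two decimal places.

9.76%

β_P = Σ w_i β_i = 0.24×1.43 + 0.25×2.19 + 0.13×0.45 + 0.38×1.39 = 1.4774
MRP = 6.9% − 0.9% = 6.00%
E(R_P) = R_f + β_P × MRP = 0.9% + 1.4774 × 6.0% = 9.76%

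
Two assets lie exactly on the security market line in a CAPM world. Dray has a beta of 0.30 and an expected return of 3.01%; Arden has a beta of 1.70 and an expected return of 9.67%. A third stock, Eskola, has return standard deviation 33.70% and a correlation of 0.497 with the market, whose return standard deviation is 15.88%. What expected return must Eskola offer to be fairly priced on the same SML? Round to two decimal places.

MRP = (9.67% − 3.01%) / (1.70 − 0.30) = 4.7571%
R_f = 3.01% − 0.30 × 4.7571% = 1.5829%
β_Eskola = ρ·σ_i/σ_m = 0.497 × 33.70 / 15.88 = 1.0547
E(R_Eskola) = R_f + β × MRP = 1.5829% + 1.0547 × 4.7571% = 6.60%

6.60%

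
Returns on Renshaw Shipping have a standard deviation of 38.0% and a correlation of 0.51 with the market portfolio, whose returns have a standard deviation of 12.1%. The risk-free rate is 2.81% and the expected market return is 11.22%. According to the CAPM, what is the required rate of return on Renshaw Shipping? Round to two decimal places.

16.28%

β = ρ × σ_i / σ_m = 0.51 × 38.0% / 12.1% = 1.6017
MRP = 11.22% − 2.81% = 8.41%
E(R) = 2.81% + 1.6017 × 8.41% = 16.28%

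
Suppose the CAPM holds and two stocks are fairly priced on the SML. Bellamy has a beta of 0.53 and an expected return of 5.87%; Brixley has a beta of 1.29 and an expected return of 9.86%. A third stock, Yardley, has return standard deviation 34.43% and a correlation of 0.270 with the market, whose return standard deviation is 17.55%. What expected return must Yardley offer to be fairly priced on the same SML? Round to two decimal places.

MRP = (9.86% − 5.87%) / (1.29 − 0.53) = 5.2500%
R_f = 5.87% − 0.53 × 5.2500% = 3.0875%
β_Yardley = ρ·σ_i/σ_m = 0.270 × 34.43 / 17.55 = 0.5297
E(R_Yardley) = R_f + β × MRP = 3.0875% + 0.5297 × 5.2500% = 5.87%

5.87%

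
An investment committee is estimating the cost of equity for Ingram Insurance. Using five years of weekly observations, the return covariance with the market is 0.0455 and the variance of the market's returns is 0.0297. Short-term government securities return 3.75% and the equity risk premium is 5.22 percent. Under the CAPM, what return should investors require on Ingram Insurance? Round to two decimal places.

11.75%

β = Cov(R_i, R_m) / Var(R_m) = 0.0455 / 0.0297 = 1.5320
E(R) = R_f + β × MRP = 3.75% + 1.5320 × 5.22% = 11.75%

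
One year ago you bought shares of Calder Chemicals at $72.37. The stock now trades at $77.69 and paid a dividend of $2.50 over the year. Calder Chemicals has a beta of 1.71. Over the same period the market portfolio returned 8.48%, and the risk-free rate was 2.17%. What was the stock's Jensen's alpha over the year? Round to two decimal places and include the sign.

Realised HPR = (P1 + D1 − P0) / P0 = (77.69 + 2.50 − 72.37) / 72.37 = 7.82 / 72.37 = 10.8056%
MRP = 8.48% − 2.17% = 6.31%
CAPM required = R_f + β·MRP = 2.17% + 1.71 × 6.31% = 12.9601%
α = realised − required = 10.8056% − 12.9601% = -2.15%

-2.15%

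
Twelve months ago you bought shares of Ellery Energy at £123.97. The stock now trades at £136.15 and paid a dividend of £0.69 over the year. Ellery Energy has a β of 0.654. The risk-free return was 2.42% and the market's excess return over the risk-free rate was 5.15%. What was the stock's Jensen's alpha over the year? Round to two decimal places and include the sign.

+4.59%

Realised HPR = (P1 + D1 − P0) / P0 = (136.15 + 0.69 − 123.97) / 123.97 = 12.87 / 123.97 = 10.3815%
CAPM required = R_f + β·MRP = 2.42% + 0.654 × 5.15% = 5.78810%
α = realised − required = 10.3815% − 5.78810% = +4.59%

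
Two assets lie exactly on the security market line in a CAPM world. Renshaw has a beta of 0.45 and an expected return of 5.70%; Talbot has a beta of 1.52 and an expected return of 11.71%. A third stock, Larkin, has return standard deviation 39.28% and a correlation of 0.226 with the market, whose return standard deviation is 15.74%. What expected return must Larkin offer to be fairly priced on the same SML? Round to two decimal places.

6.34%

MRP = (11.71% − 5.70%) / (1.52 − 0.45) = 5.6168%
R_f = 5.70% − 0.45 × 5.6168% = 3.1724%
β_Larkin = ρ·σ_i/σ_m = 0.226 × 39.28 / 15.74 = 0.5640
E(R_Larkin) = R_f + β × MRP = 3.1724% + 0.5640 × 5.6168% = 6.34%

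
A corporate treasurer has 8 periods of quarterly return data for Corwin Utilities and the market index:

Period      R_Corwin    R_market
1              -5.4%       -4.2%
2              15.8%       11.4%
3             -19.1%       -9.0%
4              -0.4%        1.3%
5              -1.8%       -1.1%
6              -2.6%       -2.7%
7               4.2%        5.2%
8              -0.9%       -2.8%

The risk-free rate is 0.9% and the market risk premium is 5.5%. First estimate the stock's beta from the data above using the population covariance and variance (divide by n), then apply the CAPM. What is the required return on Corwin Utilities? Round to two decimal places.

9.06%

Mean R_i = (-5.4 + 15.8 − 19.1 − 0.4 − 1.8 − 2.6 + 4.2 − 0.9) / 8 = -1.2750%
Mean R_m = (-4.2 + 11.4 − 9.0 + 1.3 − 1.1 − 2.7 + 5.2 − 2.8) / 8 = -0.2375%
Σ(R_i − R̄_i)(R_m − R̄_m) = 405.1175  ⇒  Cov = 405.1175 / 8 = 50.6397
Σ(R_m − R̄_m)² = 273.2188  ⇒  Var(R_m) = 273.2188 / 8 = 34.1524
β = Cov / Var(R_m) = 50.6397 / 34.1524 = 1.4828
E(R) = R_f + β × MRP = 0.9% + 1.4828 × 5.5% = 9.06%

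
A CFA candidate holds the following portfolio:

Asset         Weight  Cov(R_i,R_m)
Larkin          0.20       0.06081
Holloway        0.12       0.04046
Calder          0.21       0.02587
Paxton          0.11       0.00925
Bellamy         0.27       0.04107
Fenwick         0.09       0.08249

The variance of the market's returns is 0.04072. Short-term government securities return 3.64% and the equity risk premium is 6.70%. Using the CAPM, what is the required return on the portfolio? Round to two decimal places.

10.55%

β_Larkin = 0.06081 / 0.04072 = 1.4934
β_Holloway = 0.04046 / 0.04072 = 0.9936
β_Calder = 0.02587 / 0.04072 = 0.6353
β_Paxton = 0.00925 / 0.04072 = 0.2272
β_Bellamy = 0.04107 / 0.04072 = 1.0086
β_Fenwick = 0.08249 / 0.04072 = 2.0258
β_P = Σ w_i β_i = 0.20×1.4934 + 0.12×0.9936 + 0.21×0.6353 + 0.11×0.2272 + 0.27×1.0086 + 0.09×2.0258 = 1.0310
E(R_P) = R_f + β_P × MRP = 3.64% + 1.0310 × 6.70% = 10.55%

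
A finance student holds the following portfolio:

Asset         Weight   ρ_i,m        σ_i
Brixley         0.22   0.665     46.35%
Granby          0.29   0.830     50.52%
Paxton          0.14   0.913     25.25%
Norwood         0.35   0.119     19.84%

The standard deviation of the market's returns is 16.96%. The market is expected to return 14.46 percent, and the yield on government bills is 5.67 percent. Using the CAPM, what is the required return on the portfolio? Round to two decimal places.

β_Brixley = 0.665 × 46.35% / 16.96% = 1.8174
β_Granby = 0.830 × 50.52% / 16.96% = 2.4724
β_Paxton = 0.913 × 25.25% / 16.96% = 1.3593
β_Norwood = 0.119 × 19.84% / 16.96% = 0.1392
β_P = Σ w_i β_i = 0.22×1.8174 + 0.29×2.4724 + 0.14×1.3593 + 0.35×0.1392 = 1.3558
MRP = 14.46% − 5.67% = 8.79%
E(R_P) = R_f + β_P × MRP = 5.67% + 1.3558 × 8.79% = 17.59%

17.59%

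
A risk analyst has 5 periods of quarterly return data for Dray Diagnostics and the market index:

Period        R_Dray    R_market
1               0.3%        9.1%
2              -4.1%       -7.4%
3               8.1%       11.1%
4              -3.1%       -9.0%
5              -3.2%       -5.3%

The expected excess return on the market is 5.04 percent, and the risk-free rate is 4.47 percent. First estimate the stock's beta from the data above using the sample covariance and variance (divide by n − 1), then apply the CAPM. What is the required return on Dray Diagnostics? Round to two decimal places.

6.75%

Mean R_i = (0.3 − 4.1 + 8.1 − 3.1 − 3.2) / 5 = -0.4000%
Mean R_m = (9.1 − 7.4 + 11.1 − 9.0 − 5.3) / 5 = -0.3000%
Σ(R_i − R̄_i)(R_m − R̄_m) = 167.2400  ⇒  Cov = 167.2400 / 4 = 41.8100
Σ(R_m − R̄_m)² = 369.4200  ⇒  Var(R_m) = 369.4200 / 4 = 92.3550
β = Cov / Var(R_m) = 41.8100 / 92.3550 = 0.4527
E(R) = R_f + β × MRP = 4.47% + 0.4527 × 5.04% = 6.75%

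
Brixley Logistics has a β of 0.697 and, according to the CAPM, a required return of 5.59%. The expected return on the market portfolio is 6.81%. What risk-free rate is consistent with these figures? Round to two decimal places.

E(R) = R_f + β(E(R_m) − R_f) = R_f(1 − β) + β·E(R_m)
5.59% = R_f × (1 − 0.697) + 0.697 × 6.81%
5.59% = R_f × 0.303 + 4.74657%
R_f = (5.59% − 4.74657%) / 0.303 = 2.78%

2.78%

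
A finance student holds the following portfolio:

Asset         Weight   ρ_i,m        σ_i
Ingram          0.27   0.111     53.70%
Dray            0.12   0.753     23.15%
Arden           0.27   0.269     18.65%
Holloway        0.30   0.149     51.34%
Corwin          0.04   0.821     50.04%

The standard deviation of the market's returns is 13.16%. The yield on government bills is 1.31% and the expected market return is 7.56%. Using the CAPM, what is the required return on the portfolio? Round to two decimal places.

5.58%

β_Ingram = 0.111 × 53.70% / 13.16% = 0.4529
β_Dray = 0.753 × 23.15% / 13.16% = 1.3246
β_Arden = 0.269 × 18.65% / 13.16% = 0.3812
β_Holloway = 0.149 × 51.34% / 13.16% = 0.5813
β_Corwin = 0.821 × 50.04% / 13.16% = 3.1218
β_P = Σ w_i β_i = 0.27×0.4529 + 0.12×1.3246 + 0.27×0.3812 + 0.30×0.5813 + 0.04×3.1218 = 0.6834
MRP = 7.56% − 1.31% = 6.25%
E(R_P) = R_f + β_P × MRP = 1.31% + 0.6834 × 6.25% = 5.58%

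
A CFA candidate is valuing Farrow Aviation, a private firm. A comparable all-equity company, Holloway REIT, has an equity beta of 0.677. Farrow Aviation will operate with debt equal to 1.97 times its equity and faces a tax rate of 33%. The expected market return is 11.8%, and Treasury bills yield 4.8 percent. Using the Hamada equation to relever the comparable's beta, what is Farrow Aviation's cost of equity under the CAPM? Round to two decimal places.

15.79%

β_L = β_U × [1 + (1 − t)(D/E)] = 0.677 × [1 + (1 − 0.33) × 1.97]
    = 0.677 × [1 + 0.67 × 1.97] = 0.677 × 2.3199 = 1.5706
MRP = 11.8% − 4.8% = 7.00%
E(R) = R_f + β_L × MRP = 4.8% + 1.5706 × 7.0% = 15.79%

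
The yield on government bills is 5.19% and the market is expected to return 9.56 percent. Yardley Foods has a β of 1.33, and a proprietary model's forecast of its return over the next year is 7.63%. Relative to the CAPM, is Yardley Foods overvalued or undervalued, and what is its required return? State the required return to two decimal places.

Overvalued; required return 11.00%

MRP = 9.56% − 5.19% = 4.37%
Required return = R_f + β·MRP = 5.19% + 1.33 × 4.37% = 11.00%
Forecast 7.63% < required 11.00% → the stock plots below the SML → overvalued.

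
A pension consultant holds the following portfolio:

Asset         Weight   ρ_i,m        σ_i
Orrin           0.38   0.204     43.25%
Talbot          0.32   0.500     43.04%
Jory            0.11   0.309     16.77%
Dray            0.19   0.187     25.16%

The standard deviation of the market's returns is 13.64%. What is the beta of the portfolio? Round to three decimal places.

0.858

β_Orrin = 0.204 × 43.25% / 13.64% = 0.6468
β_Talbot = 0.500 × 43.04% / 13.64% = 1.5777
β_Jory = 0.309 × 16.77% / 13.64% = 0.3799
β_Dray = 0.187 × 25.16% / 13.64% = 0.3449
β_P = Σ w_i β_i = 0.38×0.6468 + 0.32×1.5777 + 0.11×0.3799 + 0.19×0.3449 = 0.8580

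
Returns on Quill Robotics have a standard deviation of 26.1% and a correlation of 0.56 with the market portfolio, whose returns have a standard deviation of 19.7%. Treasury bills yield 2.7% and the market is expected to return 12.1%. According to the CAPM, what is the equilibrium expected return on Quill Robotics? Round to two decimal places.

9.67%

β = ρ × σ_i / σ_m = 0.56 × 26.1% / 19.7% = 0.7419
MRP = 12.1% − 2.7% = 9.40%
E(R) = 2.7% + 0.7419 × 9.4% = 9.67%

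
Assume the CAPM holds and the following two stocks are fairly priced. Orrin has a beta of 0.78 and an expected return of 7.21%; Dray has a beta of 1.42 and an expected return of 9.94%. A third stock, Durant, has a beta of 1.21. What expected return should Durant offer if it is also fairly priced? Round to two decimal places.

MRP (SML slope) = (9.94% − 7.21%) / (1.42 − 0.78) = 2.73% / 0.64 = 4.2656%
R_f (intercept) = 7.21% − 0.78 × 4.2656% = 3.8828%
E(R_Durant) = R_f + β × MRP = 3.8828% + 1.21 × 4.2656% = 9.04%

9.04%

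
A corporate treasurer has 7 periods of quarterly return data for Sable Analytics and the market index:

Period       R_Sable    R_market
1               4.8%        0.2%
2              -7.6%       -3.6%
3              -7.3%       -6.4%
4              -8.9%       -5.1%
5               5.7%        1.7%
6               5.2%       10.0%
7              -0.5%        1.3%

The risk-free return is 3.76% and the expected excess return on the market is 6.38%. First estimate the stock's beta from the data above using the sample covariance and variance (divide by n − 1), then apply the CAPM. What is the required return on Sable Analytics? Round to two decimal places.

Mean R_i = (4.8 − 7.6 − 7.3 − 8.9 + 5.7 + 5.2 − 0.5) / 7 = -1.2286%
Mean R_m = (0.2 − 3.6 − 6.4 − 5.1 + 1.7 + 10.0 + 1.3) / 7 = -0.2714%
Σ(R_i − R̄_i)(R_m − R̄_m) = 179.1357  ⇒  Cov = 179.1357 / 6 = 29.8560
Σ(R_m − R̄_m)² = 184.0343  ⇒  Var(R_m) = 184.0343 / 6 = 30.6724
β = Cov / Var(R_m) = 29.8560 / 30.6724 = 0.9734
E(R) = R_f + β × MRP = 3.76% + 0.9734 × 6.38% = 9.97%

9.97%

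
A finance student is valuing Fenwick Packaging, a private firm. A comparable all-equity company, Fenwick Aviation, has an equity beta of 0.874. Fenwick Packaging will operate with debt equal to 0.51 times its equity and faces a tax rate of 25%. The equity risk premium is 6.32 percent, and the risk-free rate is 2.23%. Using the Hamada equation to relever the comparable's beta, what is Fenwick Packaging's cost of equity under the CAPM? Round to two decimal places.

β_L = β_U × [1 + (1 − t)(D/E)] = 0.874 × [1 + (1 − 0.25) × 0.51]
    = 0.874 × [1 + 0.75 × 0.51] = 0.874 × 1.3825 = 1.2083
E(R) = R_f + β_L × MRP = 2.23% + 1.2083 × 6.32% = 9.87%

9.87%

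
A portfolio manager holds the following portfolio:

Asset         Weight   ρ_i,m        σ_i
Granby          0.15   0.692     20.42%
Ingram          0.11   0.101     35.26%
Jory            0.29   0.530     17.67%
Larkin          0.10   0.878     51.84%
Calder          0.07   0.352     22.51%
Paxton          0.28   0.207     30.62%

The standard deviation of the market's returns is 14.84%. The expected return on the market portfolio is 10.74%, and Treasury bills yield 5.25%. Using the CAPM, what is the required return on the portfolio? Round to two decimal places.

β_Granby = 0.692 × 20.42% / 14.84% = 0.9522
β_Ingram = 0.101 × 35.26% / 14.84% = 0.2400
β_Jory = 0.530 × 17.67% / 14.84% = 0.6311
β_Larkin = 0.878 × 51.84% / 14.84% = 3.0671
β_Calder = 0.352 × 22.51% / 14.84% = 0.5339
β_Paxton = 0.207 × 30.62% / 14.84% = 0.4271
β_P = Σ w_i β_i = 0.15×0.9522 + 0.11×0.2400 + 0.29×0.6311 + 0.10×3.0671 + 0.07×0.5339 + 0.28×0.4271 = 0.8159
MRP = 10.74% − 5.25% = 5.49%
E(R_P) = R_f + β_P × MRP = 5.25% + 0.8159 × 5.49% = 9.73%

9.73%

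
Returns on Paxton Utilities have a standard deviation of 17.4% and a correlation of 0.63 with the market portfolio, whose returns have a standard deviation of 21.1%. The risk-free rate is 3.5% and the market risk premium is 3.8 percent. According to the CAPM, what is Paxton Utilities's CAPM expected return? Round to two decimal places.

5.47%

β = ρ × σ_i / σ_m = 0.63 × 17.4% / 21.1% = 0.5195
E(R) = 3.5% + 0.5195 × 3.8% = 5.47%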